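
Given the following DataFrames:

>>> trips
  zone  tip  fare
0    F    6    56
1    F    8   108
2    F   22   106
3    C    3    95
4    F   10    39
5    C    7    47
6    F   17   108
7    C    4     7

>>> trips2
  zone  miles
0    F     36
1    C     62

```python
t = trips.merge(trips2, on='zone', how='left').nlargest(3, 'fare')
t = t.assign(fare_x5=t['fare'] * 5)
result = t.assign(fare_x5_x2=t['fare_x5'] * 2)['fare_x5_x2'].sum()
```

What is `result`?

3220

merge on 'zone' (how='left') → 8 rows:
  zone  tip  fare  miles
0    F    6    56     36
1    F    8   108     36
2    F   22   106     36
3    C    3    95     62
4    F   10    39     36
5    C    7    47     62
6    F   17   108     36
7    C    4     7     62
take 3 rows with largest fare:
  zone  tip  fare  miles
1    F    8   108     36
6    F   17   108     36
2    F   22   106     36
add column fare_x5 = t['fare'] * 5:
  zone  tip  fare  miles  fare_x5
1    F    8   108     36      540
6    F   17   108     36      540
2    F   22   106     36      530
add column fare_x5_x2 = t['fare_x5'] * 2:
  zone  tip  fare  miles  fare_x5  fare_x5_x2
1    F    8   108     36      540        1080
6    F   17   108     36      540        1080
2    F   22   106     36      530        1060
sum of column 'fare_x5_x2' → 3220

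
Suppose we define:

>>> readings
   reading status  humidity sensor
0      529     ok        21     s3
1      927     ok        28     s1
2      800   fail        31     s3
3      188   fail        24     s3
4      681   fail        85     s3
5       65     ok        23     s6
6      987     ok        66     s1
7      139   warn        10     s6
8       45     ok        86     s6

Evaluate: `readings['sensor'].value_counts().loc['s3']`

4

value_counts of sensor:
sensor
s3    4
s6    3
s1    2
Name: count, dtype: int64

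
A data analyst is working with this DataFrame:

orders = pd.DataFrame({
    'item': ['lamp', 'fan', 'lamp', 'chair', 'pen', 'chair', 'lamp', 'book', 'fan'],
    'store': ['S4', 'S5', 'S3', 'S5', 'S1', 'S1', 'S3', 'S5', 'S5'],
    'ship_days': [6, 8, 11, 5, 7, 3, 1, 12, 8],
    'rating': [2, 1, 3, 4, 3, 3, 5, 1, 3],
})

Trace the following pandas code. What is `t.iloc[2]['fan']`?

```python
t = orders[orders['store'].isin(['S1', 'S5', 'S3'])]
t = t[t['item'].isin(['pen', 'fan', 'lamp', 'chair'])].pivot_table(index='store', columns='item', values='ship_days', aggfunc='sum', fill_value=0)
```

16

filter rows where store in ['S1', 'S5', 'S3']:
    item store  ship_days  rating
1    fan    S5          8       1
2   lamp    S3         11       3
3  chair    S5          5       4
4    pen    S1          7       3
5  chair    S1          3       3
6   lamp    S3          1       5
7   book    S5         12       1
8    fan    S5          8       3
filter rows where item in ['pen', 'fan', 'lamp', 'chair']:
    item store  ship_days  rating
1    fan    S5          8       1
2   lamp    S3         11       3
3  chair    S5          5       4
4    pen    S1          7       3
5  chair    S1          3       3
6   lamp    S3          1       5
8    fan    S5          8       3
pivot: rows=store, cols=item, sum(ship_days):
item   chair  fan  lamp  pen
store                       
S1         3    0     0    7
S3         0    0    12    0
S5         5   16     0    0
The value at position 2, column 'fan' is 16.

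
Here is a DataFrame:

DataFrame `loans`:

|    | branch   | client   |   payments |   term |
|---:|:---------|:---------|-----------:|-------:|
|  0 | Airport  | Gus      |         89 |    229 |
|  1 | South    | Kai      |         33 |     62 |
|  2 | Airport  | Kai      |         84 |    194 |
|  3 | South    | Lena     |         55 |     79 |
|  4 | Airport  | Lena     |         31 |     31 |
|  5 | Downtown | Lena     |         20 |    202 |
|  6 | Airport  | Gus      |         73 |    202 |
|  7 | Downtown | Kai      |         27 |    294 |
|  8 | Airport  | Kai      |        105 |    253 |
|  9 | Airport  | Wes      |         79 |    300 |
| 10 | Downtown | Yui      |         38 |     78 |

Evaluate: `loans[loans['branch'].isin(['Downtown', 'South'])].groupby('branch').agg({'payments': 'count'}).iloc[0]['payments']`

3

filter rows where branch in ['Downtown', 'South']:
      branch client  payments  term
1      South    Kai        33    62
3      South   Lena        55    79
5   Downtown   Lena        20   202
7   Downtown    Kai        27   294
10  Downtown    Yui        38    78
group by branch, count of payments:
          payments
branch            
Downtown         3
South            2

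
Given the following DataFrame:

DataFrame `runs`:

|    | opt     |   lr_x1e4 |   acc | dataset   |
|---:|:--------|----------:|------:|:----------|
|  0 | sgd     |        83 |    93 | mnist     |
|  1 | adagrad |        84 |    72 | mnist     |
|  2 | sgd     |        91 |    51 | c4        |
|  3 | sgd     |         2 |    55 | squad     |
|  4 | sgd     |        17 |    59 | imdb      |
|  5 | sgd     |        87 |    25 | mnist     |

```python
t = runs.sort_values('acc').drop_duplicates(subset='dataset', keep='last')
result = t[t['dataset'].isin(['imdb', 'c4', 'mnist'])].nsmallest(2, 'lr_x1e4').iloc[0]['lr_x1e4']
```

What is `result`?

sort by acc:
       opt  lr_x1e4  acc dataset
5      sgd       87   25   mnist
2      sgd       91   51      c4
3      sgd        2   55   squad
4      sgd       17   59    imdb
1  adagrad       84   72   mnist
0      sgd       83   93   mnist
drop duplicate dataset (keep=last):
   opt  lr_x1e4  acc dataset
2  sgd       91   51      c4
3  sgd        2   55   squad
4  sgd       17   59    imdb
0  sgd       83   93   mnist
filter rows where dataset in ['imdb', 'c4', 'mnist']:
   opt  lr_x1e4  acc dataset
2  sgd       91   51      c4
4  sgd       17   59    imdb
0  sgd       83   93   mnist
take 2 rows with smallest lr_x1e4:
   opt  lr_x1e4  acc dataset
4  sgd       17   59    imdb
0  sgd       83   93   mnist

17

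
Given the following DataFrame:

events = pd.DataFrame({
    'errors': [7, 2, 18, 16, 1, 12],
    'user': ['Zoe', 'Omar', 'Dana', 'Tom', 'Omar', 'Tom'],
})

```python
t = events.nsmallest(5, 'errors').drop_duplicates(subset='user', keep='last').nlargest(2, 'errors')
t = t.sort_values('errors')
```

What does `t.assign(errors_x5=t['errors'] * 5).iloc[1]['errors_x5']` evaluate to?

80

take 5 rows with smallest errors:
   errors  user
4       1  Omar
1       2  Omar
0       7   Zoe
5      12   Tom
3      16   Tom
drop duplicate user (keep=last):
   errors  user
1       2  Omar
0       7   Zoe
3      16   Tom
take 2 rows with largest errors:
   errors user
3      16  Tom
0       7  Zoe
sort by errors:
   errors user
0       7  Zoe
3      16  Tom
add column errors_x5 = t['errors'] * 5:
   errors user  errors_x5
0       7  Zoe         35
3      16  Tom         80
So iloc[1]['errors_x5'] = 80.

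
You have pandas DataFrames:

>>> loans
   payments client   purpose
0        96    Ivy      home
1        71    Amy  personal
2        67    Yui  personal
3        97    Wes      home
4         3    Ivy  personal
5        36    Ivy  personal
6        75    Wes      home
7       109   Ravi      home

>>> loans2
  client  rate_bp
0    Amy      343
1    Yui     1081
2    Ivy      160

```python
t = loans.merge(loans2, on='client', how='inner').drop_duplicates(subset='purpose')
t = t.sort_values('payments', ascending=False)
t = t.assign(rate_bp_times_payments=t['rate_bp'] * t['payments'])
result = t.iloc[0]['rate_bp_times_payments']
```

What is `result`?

merge on 'client' (how='inner') → 5 rows:
   payments client   purpose  rate_bp
0        96    Ivy      home      160
1        71    Amy  personal      343
2        67    Yui  personal     1081
3         3    Ivy  personal      160
4        36    Ivy  personal      160
drop duplicate purpose (keep=first):
   payments client   purpose  rate_bp
0        96    Ivy      home      160
1        71    Amy  personal      343
sort by payments descending:
   payments client   purpose  rate_bp
0        96    Ivy      home      160
1        71    Amy  personal      343
add column rate_bp_times_payments = t['rate_bp'] * t['payments']:
   payments client   purpose  rate_bp  rate_bp_times_payments
0        96    Ivy      home      160                   15360
1        71    Amy  personal      343                   24353
Hence 15360.

15360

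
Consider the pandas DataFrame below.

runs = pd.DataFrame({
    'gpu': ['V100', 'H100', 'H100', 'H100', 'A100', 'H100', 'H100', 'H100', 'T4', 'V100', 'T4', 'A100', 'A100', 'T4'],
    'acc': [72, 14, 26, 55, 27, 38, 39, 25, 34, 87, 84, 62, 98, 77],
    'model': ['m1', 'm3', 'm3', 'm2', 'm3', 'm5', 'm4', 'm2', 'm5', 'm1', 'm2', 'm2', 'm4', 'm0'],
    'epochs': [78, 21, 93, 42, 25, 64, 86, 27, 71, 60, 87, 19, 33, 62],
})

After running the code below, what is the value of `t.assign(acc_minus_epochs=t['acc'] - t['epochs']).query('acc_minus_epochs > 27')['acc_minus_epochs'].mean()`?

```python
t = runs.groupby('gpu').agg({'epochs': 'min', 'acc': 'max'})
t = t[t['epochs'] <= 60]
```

56.5

group by gpu: min(epochs), max(acc):
      epochs  acc
gpu              
A100      19   98
H100      21   55
T4        62   84
V100      60   87
filter rows where epochs <= 60:
      epochs  acc
gpu              
A100      19   98
H100      21   55
V100      60   87
add column acc_minus_epochs = t['acc'] - t['epochs']:
      epochs  acc  acc_minus_epochs
gpu                                
A100      19   98                79
H100      21   55                34
V100      60   87                27
filter rows where acc_minus_epochs > 27:
      epochs  acc  acc_minus_epochs
gpu                                
A100      19   98                79
H100      21   55                34
The mean of column 'acc_minus_epochs' is 56.5.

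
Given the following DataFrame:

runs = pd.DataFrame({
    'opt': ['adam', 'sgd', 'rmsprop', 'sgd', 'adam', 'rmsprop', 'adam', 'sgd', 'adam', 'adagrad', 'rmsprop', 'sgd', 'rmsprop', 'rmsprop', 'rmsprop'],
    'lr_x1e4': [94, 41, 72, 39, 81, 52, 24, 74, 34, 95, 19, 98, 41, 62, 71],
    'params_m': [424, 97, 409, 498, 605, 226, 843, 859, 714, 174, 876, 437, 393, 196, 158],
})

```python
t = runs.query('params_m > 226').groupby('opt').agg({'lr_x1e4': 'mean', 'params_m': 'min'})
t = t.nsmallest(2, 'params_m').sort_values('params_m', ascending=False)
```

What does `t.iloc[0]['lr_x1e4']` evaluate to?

58.25

filter rows where params_m > 226:
        opt  lr_x1e4  params_m
0      adam       94       424
2   rmsprop       72       409
3       sgd       39       498
4      adam       81       605
6      adam       24       843
7       sgd       74       859
8      adam       34       714
10  rmsprop       19       876
11      sgd       98       437
12  rmsprop       41       393
group by opt: mean(lr_x1e4), min(params_m):
           lr_x1e4  params_m
opt                         
adam     58.250000       424
rmsprop  44.000000       393
sgd      70.333333       437
take 2 rows with smallest params_m:
         lr_x1e4  params_m
opt                       
rmsprop    44.00       393
adam       58.25       424
sort by params_m descending:
         lr_x1e4  params_m
opt                       
adam       58.25       424
rmsprop    44.00       393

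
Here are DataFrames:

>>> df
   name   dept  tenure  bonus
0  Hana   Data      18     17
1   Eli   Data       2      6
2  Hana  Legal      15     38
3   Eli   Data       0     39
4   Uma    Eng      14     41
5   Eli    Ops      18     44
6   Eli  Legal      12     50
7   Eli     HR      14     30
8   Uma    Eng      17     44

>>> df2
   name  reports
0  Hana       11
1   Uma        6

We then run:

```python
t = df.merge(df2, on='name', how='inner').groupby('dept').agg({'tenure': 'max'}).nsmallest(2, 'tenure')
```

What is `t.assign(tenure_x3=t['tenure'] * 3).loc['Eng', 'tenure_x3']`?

merge on 'name' (how='inner') → 4 rows:
   name   dept  tenure  bonus  reports
0  Hana   Data      18     17       11
1  Hana  Legal      15     38       11
2   Uma    Eng      14     41        6
3   Uma    Eng      17     44        6
group by dept, max of tenure:
       tenure
dept         
Data       18
Eng        17
Legal      15
take 2 rows with smallest tenure:
       tenure
dept         
Legal      15
Eng        17
add column tenure_x3 = t['tenure'] * 3:
       tenure  tenure_x3
dept                    
Legal      15         45
Eng        17         51
value at row 'Eng', column 'tenure_x3' → 51

51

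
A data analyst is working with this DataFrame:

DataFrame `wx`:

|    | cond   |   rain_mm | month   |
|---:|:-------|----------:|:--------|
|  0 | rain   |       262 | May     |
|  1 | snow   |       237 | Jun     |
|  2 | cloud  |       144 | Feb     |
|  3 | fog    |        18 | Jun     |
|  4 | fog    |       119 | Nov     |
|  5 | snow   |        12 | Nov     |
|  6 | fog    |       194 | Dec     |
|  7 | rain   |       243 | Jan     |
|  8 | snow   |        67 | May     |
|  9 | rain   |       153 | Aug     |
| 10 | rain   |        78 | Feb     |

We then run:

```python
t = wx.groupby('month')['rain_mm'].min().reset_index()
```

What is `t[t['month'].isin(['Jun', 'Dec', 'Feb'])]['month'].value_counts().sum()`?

group by month, min of rain_mm:
month
Aug    153
Dec    194
Feb     78
Jan    243
Jun     18
May     67
Nov     12
Name: rain_mm, dtype: int64
reset_index():
  month  rain_mm
0   Aug      153
1   Dec      194
2   Feb       78
3   Jan      243
4   Jun       18
5   May       67
6   Nov       12
filter rows where month in ['Jun', 'Dec', 'Feb']:
  month  rain_mm
1   Dec      194
2   Feb       78
4   Jun       18
value_counts of month:
month
Dec    1
Feb    1
Jun    1
Name: count, dtype: int64
sum of the resulting series → 3

3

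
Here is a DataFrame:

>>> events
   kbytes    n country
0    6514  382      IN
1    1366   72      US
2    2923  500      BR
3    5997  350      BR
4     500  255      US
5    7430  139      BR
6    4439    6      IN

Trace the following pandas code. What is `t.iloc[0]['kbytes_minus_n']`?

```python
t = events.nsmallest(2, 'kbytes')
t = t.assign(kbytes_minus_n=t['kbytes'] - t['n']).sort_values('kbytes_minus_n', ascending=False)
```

take 2 rows with smallest kbytes:
   kbytes    n country
4     500  255      US
1    1366   72      US
add column kbytes_minus_n = t['kbytes'] - t['n']:
   kbytes    n country  kbytes_minus_n
4     500  255      US             245
1    1366   72      US            1294
sort by kbytes_minus_n descending:
   kbytes    n country  kbytes_minus_n
1    1366   72      US            1294
4     500  255      US             245
Then the value at position 0, column 'kbytes_minus_n': 1294

1294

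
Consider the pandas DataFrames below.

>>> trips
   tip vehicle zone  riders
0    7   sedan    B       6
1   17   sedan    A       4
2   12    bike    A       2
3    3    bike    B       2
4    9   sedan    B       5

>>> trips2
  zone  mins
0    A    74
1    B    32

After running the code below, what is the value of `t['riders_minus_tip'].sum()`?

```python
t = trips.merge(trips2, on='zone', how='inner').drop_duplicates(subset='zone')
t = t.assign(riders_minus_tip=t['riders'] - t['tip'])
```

-14

merge on 'zone' (how='inner') → 5 rows:
   tip vehicle zone  riders  mins
0    7   sedan    B       6    32
1   17   sedan    A       4    74
2   12    bike    A       2    74
3    3    bike    B       2    32
4    9   sedan    B       5    32
drop duplicate zone (keep=first):
   tip vehicle zone  riders  mins
0    7   sedan    B       6    32
1   17   sedan    A       4    74
add column riders_minus_tip = t['riders'] - t['tip']:
   tip vehicle zone  riders  mins  riders_minus_tip
0    7   sedan    B       6    32                -1
1   17   sedan    A       4    74               -13
The sum of column 'riders_minus_tip' is -14.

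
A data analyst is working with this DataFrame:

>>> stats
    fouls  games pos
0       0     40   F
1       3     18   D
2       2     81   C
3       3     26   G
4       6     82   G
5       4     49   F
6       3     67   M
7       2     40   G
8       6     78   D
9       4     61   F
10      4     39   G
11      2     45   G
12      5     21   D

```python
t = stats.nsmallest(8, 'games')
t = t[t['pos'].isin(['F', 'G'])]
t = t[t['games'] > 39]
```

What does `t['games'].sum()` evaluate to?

174

take 8 rows with smallest games:
    fouls  games pos
1       3     18   D
12      5     21   D
3       3     26   G
10      4     39   G
0       0     40   F
7       2     40   G
11      2     45   G
5       4     49   F
filter rows where pos in ['F', 'G']:
    fouls  games pos
3       3     26   G
10      4     39   G
0       0     40   F
7       2     40   G
11      2     45   G
5       4     49   F
filter rows where games > 39:
    fouls  games pos
0       0     40   F
7       2     40   G
11      2     45   G
5       4     49   F
Taking the sum of column 'games' gives 174.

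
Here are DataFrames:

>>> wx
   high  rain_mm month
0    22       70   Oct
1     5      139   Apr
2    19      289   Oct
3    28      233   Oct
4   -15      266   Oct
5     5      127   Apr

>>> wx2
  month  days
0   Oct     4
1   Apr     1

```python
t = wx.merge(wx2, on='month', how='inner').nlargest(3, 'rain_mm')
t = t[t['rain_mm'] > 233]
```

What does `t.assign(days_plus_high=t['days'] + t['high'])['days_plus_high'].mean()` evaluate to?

6.0

merge on 'month' (how='inner') → 6 rows:
   high  rain_mm month  days
0    22       70   Oct     4
1     5      139   Apr     1
2    19      289   Oct     4
3    28      233   Oct     4
4   -15      266   Oct     4
5     5      127   Apr     1
take 3 rows with largest rain_mm:
   high  rain_mm month  days
2    19      289   Oct     4
4   -15      266   Oct     4
3    28      233   Oct     4
filter rows where rain_mm > 233:
   high  rain_mm month  days
2    19      289   Oct     4
4   -15      266   Oct     4
add column days_plus_high = t['days'] + t['high']:
   high  rain_mm month  days  days_plus_high
2    19      289   Oct     4              23
4   -15      266   Oct     4             -11
Then the mean of column 'days_plus_high': 6.0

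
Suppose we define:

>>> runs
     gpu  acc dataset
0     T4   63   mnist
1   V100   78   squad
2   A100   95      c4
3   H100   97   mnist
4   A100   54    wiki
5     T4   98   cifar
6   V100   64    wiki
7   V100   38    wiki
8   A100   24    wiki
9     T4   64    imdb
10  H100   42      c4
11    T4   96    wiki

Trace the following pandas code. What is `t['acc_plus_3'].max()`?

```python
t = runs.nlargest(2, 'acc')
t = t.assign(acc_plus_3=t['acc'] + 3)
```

101

take 2 rows with largest acc:
    gpu  acc dataset
5    T4   98   cifar
3  H100   97   mnist
add column acc_plus_3 = t['acc'] + 3:
    gpu  acc dataset  acc_plus_3
5    T4   98   cifar         101
3  H100   97   mnist         100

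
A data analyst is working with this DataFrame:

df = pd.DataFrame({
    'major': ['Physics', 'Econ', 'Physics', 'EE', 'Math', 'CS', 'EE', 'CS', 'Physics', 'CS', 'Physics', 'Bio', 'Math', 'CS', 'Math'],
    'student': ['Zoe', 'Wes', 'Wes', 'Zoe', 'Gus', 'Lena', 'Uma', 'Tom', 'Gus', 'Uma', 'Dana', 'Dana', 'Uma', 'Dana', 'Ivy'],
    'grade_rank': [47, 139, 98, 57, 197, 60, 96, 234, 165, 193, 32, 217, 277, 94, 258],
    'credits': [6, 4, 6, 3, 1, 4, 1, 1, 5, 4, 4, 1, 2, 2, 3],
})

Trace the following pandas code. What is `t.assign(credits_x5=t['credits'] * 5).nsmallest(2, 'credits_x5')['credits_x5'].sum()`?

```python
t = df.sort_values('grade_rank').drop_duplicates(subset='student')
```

10

sort by grade_rank:
      major student  grade_rank  credits
10  Physics    Dana          32        4
0   Physics     Zoe          47        6
3        EE     Zoe          57        3
5        CS    Lena          60        4
13       CS    Dana          94        2
6        EE     Uma          96        1
2   Physics     Wes          98        6
1      Econ     Wes         139        4
8   Physics     Gus         165        5
9        CS     Uma         193        4
4      Math     Gus         197        1
11      Bio    Dana         217        1
7        CS     Tom         234        1
14     Math     Ivy         258        3
12     Math     Uma         277        2
drop duplicate student (keep=first):
      major student  grade_rank  credits
10  Physics    Dana          32        4
0   Physics     Zoe          47        6
5        CS    Lena          60        4
6        EE     Uma          96        1
2   Physics     Wes          98        6
8   Physics     Gus         165        5
7        CS     Tom         234        1
14     Math     Ivy         258        3
add column credits_x5 = t['credits'] * 5:
      major student  grade_rank  credits  credits_x5
10  Physics    Dana          32        4          20
0   Physics     Zoe          47        6          30
5        CS    Lena          60        4          20
6        EE     Uma          96        1           5
2   Physics     Wes          98        6          30
8   Physics     Gus         165        5          25
7        CS     Tom         234        1           5
14     Math     Ivy         258        3          15
take 2 rows with smallest credits_x5:
  major student  grade_rank  credits  credits_x5
6    EE     Uma          96        1           5
7    CS     Tom         234        1           5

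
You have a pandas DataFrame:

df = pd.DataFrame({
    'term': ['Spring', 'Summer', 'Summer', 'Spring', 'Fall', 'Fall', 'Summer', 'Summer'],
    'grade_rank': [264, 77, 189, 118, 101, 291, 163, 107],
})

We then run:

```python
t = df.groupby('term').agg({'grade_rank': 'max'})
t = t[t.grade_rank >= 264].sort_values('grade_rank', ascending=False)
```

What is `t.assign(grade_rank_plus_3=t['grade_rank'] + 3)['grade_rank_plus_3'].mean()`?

group by term, max of grade_rank:
        grade_rank
term              
Fall           291
Spring         264
Summer         189
filter rows where grade_rank >= 264:
        grade_rank
term              
Fall           291
Spring         264
sort by grade_rank descending:
        grade_rank
term              
Fall           291
Spring         264
add column grade_rank_plus_3 = t['grade_rank'] + 3:
        grade_rank  grade_rank_plus_3
term                                 
Fall           291                294
Spring         264                267
Hence 280.5.

280.5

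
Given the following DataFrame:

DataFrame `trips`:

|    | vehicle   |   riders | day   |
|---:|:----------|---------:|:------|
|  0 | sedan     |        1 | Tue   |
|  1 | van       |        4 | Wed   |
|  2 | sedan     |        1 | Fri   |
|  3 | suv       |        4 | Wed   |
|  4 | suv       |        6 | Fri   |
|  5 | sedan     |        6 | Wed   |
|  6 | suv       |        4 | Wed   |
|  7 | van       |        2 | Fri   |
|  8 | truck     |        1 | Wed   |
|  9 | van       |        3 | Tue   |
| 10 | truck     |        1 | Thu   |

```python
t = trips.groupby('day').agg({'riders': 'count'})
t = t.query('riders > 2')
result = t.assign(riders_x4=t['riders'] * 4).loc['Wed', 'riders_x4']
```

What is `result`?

group by day, count of riders:
     riders
day        
Fri       3
Thu       1
Tue       2
Wed       5
filter rows where riders > 2:
     riders
day        
Fri       3
Wed       5
add column riders_x4 = t['riders'] * 4:
     riders  riders_x4
day                   
Fri       3         12
Wed       5         20
Finally, value at row 'Wed', column 'riders_x4' = 20.

20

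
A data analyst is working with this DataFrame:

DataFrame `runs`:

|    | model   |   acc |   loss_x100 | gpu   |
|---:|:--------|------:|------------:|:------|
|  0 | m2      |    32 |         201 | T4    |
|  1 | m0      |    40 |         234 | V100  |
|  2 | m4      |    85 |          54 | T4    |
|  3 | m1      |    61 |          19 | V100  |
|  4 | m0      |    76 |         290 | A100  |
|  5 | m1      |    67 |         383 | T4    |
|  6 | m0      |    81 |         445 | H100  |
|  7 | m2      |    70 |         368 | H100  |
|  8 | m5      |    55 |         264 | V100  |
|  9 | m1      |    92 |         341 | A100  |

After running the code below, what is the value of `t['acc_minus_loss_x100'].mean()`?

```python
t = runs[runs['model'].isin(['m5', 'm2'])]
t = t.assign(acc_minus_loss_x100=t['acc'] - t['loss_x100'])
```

filter rows where model in ['m5', 'm2']:
  model  acc  loss_x100   gpu
0    m2   32        201    T4
7    m2   70        368  H100
8    m5   55        264  V100
add column acc_minus_loss_x100 = t['acc'] - t['loss_x100']:
  model  acc  loss_x100   gpu  acc_minus_loss_x100
0    m2   32        201    T4                 -169
7    m2   70        368  H100                 -298
8    m5   55        264  V100                 -209

-225.333333333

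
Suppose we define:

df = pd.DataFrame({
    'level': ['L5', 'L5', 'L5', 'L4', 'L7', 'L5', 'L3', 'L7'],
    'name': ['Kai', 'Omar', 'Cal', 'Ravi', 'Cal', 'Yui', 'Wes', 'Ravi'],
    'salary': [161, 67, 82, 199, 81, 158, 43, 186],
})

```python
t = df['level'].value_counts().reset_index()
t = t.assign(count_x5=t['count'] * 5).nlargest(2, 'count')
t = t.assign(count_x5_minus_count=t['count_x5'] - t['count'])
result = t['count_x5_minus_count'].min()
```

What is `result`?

8

value_counts of level:
level
L5    4
L7    2
L4    1
L3    1
Name: count, dtype: int64
reset_index():
  level  count
0    L5      4
1    L7      2
2    L4      1
3    L3      1
add column count_x5 = t['count'] * 5:
  level  count  count_x5
0    L5      4        20
1    L7      2        10
2    L4      1         5
3    L3      1         5
take 2 rows with largest count:
  level  count  count_x5
0    L5      4        20
1    L7      2        10
add column count_x5_minus_count = t['count_x5'] - t['count']:
  level  count  count_x5  count_x5_minus_count
0    L5      4        20                    16
1    L7      2        10                     8
So min() = 8.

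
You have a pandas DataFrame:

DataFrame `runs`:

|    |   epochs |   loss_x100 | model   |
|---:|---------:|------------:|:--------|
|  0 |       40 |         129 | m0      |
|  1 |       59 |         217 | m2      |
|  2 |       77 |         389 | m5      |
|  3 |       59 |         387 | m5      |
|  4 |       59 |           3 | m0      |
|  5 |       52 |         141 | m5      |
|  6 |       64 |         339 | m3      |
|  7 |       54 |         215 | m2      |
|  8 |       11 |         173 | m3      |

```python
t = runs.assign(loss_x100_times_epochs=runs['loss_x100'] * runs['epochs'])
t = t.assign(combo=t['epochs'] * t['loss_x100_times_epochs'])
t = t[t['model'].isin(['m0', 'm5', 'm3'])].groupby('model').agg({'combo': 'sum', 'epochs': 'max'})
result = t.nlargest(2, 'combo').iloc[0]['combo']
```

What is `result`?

add column loss_x100_times_epochs = runs['loss_x100'] * runs['epochs']:
   epochs  loss_x100 model  loss_x100_times_epochs
0      40        129    m0                    5160
1      59        217    m2                   12803
2      77        389    m5                   29953
3      59        387    m5                   22833
4      59          3    m0                     177
5      52        141    m5                    7332
6      64        339    m3                   21696
7      54        215    m2                   11610
8      11        173    m3                    1903
add column combo = t['epochs'] * t['loss_x100_times_epochs']:
   epochs  loss_x100 model  loss_x100_times_epochs    combo
0      40        129    m0                    5160   206400
1      59        217    m2                   12803   755377
2      77        389    m5                   29953  2306381
3      59        387    m5                   22833  1347147
4      59          3    m0                     177    10443
5      52        141    m5                    7332   381264
6      64        339    m3                   21696  1388544
7      54        215    m2                   11610   626940
8      11        173    m3                    1903    20933
filter rows where model in ['m0', 'm5', 'm3']:
   epochs  loss_x100 model  loss_x100_times_epochs    combo
0      40        129    m0                    5160   206400
2      77        389    m5                   29953  2306381
3      59        387    m5                   22833  1347147
4      59          3    m0                     177    10443
5      52        141    m5                    7332   381264
6      64        339    m3                   21696  1388544
8      11        173    m3                    1903    20933
group by model: sum(combo), max(epochs):
         combo  epochs
model                 
m0      216843      59
m3     1409477      64
m5     4034792      77
take 2 rows with largest combo:
         combo  epochs
model                 
m5     4034792      77
m3     1409477      64
value at position 0, column 'combo' → 4034792

4034792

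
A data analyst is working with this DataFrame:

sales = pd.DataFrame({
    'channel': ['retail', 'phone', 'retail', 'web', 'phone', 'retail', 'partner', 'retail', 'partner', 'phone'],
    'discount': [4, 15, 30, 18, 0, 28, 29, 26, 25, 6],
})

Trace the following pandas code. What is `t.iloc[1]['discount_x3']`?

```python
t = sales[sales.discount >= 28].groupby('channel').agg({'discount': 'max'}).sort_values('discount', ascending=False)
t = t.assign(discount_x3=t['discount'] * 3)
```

87

filter rows where discount >= 28:
   channel  discount
2   retail        30
5   retail        28
6  partner        29
group by channel, max of discount:
         discount
channel          
partner        29
retail         30
sort by discount descending:
         discount
channel          
retail         30
partner        29
add column discount_x3 = t['discount'] * 3:
         discount  discount_x3
channel                       
retail         30           90
partner        29           87
value at position 1, column 'discount_x3' → 87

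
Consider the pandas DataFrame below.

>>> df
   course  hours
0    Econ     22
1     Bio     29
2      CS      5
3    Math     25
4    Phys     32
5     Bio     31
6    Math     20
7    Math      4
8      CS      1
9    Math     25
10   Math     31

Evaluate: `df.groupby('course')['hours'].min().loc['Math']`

4

group by course, min of hours:
course
Bio     29
CS       1
Econ    22
Math     4
Phys    32
Name: hours, dtype: int64
Then the value at index 'Math': 4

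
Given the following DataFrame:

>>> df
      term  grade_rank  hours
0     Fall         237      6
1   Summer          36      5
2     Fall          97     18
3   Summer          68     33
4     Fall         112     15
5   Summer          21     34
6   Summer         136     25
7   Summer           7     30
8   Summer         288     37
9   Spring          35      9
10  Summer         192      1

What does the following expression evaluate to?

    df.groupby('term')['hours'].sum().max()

group by term, sum of hours:
term
Fall       39
Spring      9
Summer    165
Name: hours, dtype: int64
max of the resulting series → 165

165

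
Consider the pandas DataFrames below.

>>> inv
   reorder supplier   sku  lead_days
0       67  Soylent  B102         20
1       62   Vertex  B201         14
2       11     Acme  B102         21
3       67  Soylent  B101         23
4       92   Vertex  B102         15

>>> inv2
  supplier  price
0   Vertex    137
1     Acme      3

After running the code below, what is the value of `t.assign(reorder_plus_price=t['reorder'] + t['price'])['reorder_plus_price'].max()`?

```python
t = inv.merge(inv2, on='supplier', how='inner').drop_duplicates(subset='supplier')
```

199

merge on 'supplier' (how='inner') → 3 rows:
   reorder supplier   sku  lead_days  price
0       62   Vertex  B201         14    137
1       11     Acme  B102         21      3
2       92   Vertex  B102         15    137
drop duplicate supplier (keep=first):
   reorder supplier   sku  lead_days  price
0       62   Vertex  B201         14    137
1       11     Acme  B102         21      3
add column reorder_plus_price = t['reorder'] + t['price']:
   reorder supplier   sku  lead_days  price  reorder_plus_price
0       62   Vertex  B201         14    137                 199
1       11     Acme  B102         21      3                  14
The max of column 'reorder_plus_price' is 199.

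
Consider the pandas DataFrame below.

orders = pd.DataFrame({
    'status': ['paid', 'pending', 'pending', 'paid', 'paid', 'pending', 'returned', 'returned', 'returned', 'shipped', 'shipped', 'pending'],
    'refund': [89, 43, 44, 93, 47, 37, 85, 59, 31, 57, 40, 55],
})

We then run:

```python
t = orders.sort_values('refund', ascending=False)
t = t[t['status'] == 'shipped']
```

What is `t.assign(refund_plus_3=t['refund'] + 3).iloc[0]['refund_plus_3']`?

60

sort by refund descending:
      status  refund
3       paid      93
0       paid      89
6   returned      85
7   returned      59
9    shipped      57
11   pending      55
4       paid      47
2    pending      44
1    pending      43
10   shipped      40
5    pending      37
8   returned      31
filter rows where status == 'shipped':
     status  refund
9   shipped      57
10  shipped      40
add column refund_plus_3 = t['refund'] + 3:
     status  refund  refund_plus_3
9   shipped      57             60
10  shipped      40             43
Reading off the value at position 0, column 'refund_plus_3', we get 60.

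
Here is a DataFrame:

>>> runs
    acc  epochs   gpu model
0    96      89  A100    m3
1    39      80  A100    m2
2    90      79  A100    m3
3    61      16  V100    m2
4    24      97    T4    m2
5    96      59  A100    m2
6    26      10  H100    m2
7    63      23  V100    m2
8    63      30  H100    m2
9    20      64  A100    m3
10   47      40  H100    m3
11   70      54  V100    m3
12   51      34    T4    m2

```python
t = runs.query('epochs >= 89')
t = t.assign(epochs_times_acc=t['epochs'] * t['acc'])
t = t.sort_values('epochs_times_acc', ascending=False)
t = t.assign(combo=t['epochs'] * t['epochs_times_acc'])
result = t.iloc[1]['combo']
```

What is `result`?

225816

filter rows where epochs >= 89:
   acc  epochs   gpu model
0   96      89  A100    m3
4   24      97    T4    m2
add column epochs_times_acc = t['epochs'] * t['acc']:
   acc  epochs   gpu model  epochs_times_acc
0   96      89  A100    m3              8544
4   24      97    T4    m2              2328
sort by epochs_times_acc descending:
   acc  epochs   gpu model  epochs_times_acc
0   96      89  A100    m3              8544
4   24      97    T4    m2              2328
add column combo = t['epochs'] * t['epochs_times_acc']:
   acc  epochs   gpu model  epochs_times_acc   combo
0   96      89  A100    m3              8544  760416
4   24      97    T4    m2              2328  225816
Reading off the value at position 1, column 'combo', we get 225816.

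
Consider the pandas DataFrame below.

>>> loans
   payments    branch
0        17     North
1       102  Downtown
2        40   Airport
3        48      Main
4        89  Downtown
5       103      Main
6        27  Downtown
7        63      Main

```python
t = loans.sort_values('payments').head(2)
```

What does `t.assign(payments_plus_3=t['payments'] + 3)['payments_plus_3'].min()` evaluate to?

sort by payments:
   payments    branch
0        17     North
6        27  Downtown
2        40   Airport
3        48      Main
7        63      Main
4        89  Downtown
1       102  Downtown
5       103      Main
take first 2 rows:
   payments    branch
0        17     North
6        27  Downtown
add column payments_plus_3 = t['payments'] + 3:
   payments    branch  payments_plus_3
0        17     North               20
6        27  Downtown               30
Taking the min of column 'payments_plus_3' gives 20.

20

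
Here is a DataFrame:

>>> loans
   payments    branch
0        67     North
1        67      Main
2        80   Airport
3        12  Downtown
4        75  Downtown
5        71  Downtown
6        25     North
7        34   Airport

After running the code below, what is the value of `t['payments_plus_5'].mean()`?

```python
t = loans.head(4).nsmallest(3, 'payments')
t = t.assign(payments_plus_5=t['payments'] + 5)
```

53.6666666667

take first 4 rows:
   payments    branch
0        67     North
1        67      Main
2        80   Airport
3        12  Downtown
take 3 rows with smallest payments:
   payments    branch
3        12  Downtown
0        67     North
1        67      Main
add column payments_plus_5 = t['payments'] + 5:
   payments    branch  payments_plus_5
3        12  Downtown               17
0        67     North               72
1        67      Main               72
The mean of column 'payments_plus_5' is 53.6666666667.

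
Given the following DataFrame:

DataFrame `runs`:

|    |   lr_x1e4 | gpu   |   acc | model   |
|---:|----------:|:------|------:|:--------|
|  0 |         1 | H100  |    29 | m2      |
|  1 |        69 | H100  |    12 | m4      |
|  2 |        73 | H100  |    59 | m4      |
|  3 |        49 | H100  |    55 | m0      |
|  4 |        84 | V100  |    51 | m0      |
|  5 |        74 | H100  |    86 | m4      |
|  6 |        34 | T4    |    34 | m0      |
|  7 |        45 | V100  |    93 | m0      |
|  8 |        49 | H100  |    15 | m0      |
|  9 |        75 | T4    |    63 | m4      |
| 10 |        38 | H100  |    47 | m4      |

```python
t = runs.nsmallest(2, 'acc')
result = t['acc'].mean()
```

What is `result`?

13.5

take 2 rows with smallest acc:
   lr_x1e4   gpu  acc model
1       69  H100   12    m4
8       49  H100   15    m0
Hence 13.5.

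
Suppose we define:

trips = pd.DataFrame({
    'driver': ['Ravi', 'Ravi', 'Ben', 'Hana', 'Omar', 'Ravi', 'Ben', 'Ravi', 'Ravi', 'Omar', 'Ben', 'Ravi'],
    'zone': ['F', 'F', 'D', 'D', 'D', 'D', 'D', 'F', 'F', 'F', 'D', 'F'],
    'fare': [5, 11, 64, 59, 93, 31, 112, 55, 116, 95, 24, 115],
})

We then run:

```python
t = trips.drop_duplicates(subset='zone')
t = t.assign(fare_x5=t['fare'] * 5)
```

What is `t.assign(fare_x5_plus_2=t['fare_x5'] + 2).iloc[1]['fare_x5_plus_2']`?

drop duplicate zone (keep=first):
  driver zone  fare
0   Ravi    F     5
2    Ben    D    64
add column fare_x5 = t['fare'] * 5:
  driver zone  fare  fare_x5
0   Ravi    F     5       25
2    Ben    D    64      320
add column fare_x5_plus_2 = t['fare_x5'] + 2:
  driver zone  fare  fare_x5  fare_x5_plus_2
0   Ravi    F     5       25              27
2    Ben    D    64      320             322
Finally, value at position 1, column 'fare_x5_plus_2' = 322.

322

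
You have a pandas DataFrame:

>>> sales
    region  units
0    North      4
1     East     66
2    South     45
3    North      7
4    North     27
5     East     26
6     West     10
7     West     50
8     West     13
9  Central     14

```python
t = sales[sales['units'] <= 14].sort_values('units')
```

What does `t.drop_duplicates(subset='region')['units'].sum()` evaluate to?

28

filter rows where units <= 14:
    region  units
0    North      4
3    North      7
6     West     10
8     West     13
9  Central     14
sort by units:
    region  units
0    North      4
3    North      7
6     West     10
8     West     13
9  Central     14
drop duplicate region (keep=first):
    region  units
0    North      4
6     West     10
9  Central     14
sum of column 'units' → 28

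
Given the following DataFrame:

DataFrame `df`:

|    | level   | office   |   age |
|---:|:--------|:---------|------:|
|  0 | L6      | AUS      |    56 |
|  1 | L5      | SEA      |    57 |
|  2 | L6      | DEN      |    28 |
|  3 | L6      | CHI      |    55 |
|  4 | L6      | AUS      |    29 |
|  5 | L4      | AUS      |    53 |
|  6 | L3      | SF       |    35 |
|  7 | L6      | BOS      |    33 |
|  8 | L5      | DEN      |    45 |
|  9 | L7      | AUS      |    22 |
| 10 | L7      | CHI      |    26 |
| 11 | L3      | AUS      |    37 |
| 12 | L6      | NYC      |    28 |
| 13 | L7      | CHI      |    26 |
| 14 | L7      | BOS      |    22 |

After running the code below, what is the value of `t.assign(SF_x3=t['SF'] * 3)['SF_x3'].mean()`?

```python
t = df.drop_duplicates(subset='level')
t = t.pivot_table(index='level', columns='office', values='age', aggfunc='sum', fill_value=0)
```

21.0

drop duplicate level (keep=first):
  level office  age
0    L6    AUS   56
1    L5    SEA   57
5    L4    AUS   53
6    L3     SF   35
9    L7    AUS   22
pivot: rows=level, cols=office, sum(age):
office  AUS  SEA  SF
level               
L3        0    0  35
L4       53    0   0
L5        0   57   0
L6       56    0   0
L7       22    0   0
add column SF_x3 = t['SF'] * 3:
office  AUS  SEA  SF  SF_x3
level                      
L3        0    0  35    105
L4       53    0   0      0
L5        0   57   0      0
L6       56    0   0      0
L7       22    0   0      0
So mean() = 21.0.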